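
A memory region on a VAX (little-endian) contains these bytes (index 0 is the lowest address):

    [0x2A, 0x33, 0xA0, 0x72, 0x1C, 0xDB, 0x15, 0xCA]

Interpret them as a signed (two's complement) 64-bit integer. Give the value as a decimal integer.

-3884958188308516054

In little-endian order the low byte comes first in memory.
Reassemble most-significant byte first: CA 15 DB 1C 72 A0 33 2A → 0xCA15DB1C72A0332A.
Top bit is set, so as a signed 64-bit value this is 0xCA15DB1C72A0332A − 2^64 = -3884958188308516054.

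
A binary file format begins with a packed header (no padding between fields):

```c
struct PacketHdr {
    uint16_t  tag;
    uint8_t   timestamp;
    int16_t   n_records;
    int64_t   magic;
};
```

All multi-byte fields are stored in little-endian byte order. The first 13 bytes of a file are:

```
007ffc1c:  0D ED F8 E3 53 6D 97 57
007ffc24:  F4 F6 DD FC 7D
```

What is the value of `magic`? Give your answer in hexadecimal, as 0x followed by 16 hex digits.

`magic` follows `tag` (2 B), `timestamp` (1 B), `n_records` (2 B), so it starts at offset 2 + 1 + 2 = 5 and occupies 8 bytes.
Bytes at offsets 5..12: 6D 97 57 F4 F6 DD FC 7D.
Little-endian: lowest address holds the least-significant byte.
Reassemble most-significant byte first: 7D FC DD F6 F4 57 97 6D → 0x7DFCDDF6F457976D.

0x7DFCDDF6F457976D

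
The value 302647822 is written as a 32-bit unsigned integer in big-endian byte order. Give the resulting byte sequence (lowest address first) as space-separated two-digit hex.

302647822 in hexadecimal, padded to 32 bits, is 0x120A0A0E.
Split into bytes (most-significant first): 12 0A 0A 0E.
Big-endian: lowest address holds the most-significant byte.
So the memory order matches the most-significant-first order: 12 0A 0A 0E.

12 0A 0A 0E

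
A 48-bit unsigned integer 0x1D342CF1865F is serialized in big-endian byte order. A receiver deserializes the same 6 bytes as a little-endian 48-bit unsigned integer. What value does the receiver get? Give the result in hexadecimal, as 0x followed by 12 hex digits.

0x5F86F12C341D

Stored big-endian, the bytes at ascending addresses are 1D 34 2C F1 86 5F.
Read back as little-endian, the first byte is least significant, giving 0x5F86F12C341D.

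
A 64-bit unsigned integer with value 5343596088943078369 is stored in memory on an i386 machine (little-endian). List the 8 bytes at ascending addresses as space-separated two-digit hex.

E1 6B 9E D0 54 44 28 4A

5343596088943078369 in hexadecimal, padded to 64 bits, is 0x4A284454D09E6BE1.
Split into bytes (most-significant first): 4A 28 44 54 D0 9E 6B E1.
Little-endian stores the least-significant byte at the lowest address.
So at ascending addresses the bytes are E1 6B 9E D0 54 44 28 4A.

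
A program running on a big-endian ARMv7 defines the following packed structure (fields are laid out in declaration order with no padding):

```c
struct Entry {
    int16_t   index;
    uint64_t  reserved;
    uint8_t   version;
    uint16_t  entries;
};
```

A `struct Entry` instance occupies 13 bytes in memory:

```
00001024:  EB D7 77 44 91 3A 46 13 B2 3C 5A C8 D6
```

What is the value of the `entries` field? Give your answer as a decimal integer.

`entries` follows `index` (2 B), `reserved` (8 B), `version` (1 B), so it starts at offset 2 + 8 + 1 = 11 and occupies 2 bytes.
Bytes at offsets 11..12: C8 D6.
In big-endian order the high byte comes first in memory.
The bytes are already most-significant first: 0xC8D6.
0xC8D6 = 51414.

51414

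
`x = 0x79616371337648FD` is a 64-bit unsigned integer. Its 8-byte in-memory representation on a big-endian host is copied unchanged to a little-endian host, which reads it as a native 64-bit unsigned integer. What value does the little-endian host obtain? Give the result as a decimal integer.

Stored big-endian, the bytes at ascending addresses are 79 61 63 71 33 76 48 FD.
Read back as little-endian, the first byte is least significant, giving 0xFD48763371636179.
0xFD48763371636179 = 18250967453236683129.

18250967453236683129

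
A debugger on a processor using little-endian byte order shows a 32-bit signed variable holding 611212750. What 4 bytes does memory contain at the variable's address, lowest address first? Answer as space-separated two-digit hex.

611212750 in hexadecimal, padded to 32 bits, is 0x246E5DCE.
Split into bytes (most-significant first): 24 6E 5D CE.
Little-endian: lowest address holds the least-significant byte.
So at ascending addresses the bytes are CE 5D 6E 24.

CE 5D 6E 24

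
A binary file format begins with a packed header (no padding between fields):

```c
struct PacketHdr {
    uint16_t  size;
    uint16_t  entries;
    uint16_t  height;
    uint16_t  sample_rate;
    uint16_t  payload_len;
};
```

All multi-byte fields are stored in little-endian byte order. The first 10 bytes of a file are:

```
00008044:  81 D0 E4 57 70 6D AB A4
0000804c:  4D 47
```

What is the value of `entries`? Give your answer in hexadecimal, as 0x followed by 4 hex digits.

`entries` follows `size` (2 bytes), so it starts at byte offset 2 and occupies 2 bytes.
Bytes at offsets 2..3: E4 57.
Little-endian stores the least-significant byte at the lowest address.
Reassemble most-significant byte first: 57 E4 → 0x57E4.

0x57E4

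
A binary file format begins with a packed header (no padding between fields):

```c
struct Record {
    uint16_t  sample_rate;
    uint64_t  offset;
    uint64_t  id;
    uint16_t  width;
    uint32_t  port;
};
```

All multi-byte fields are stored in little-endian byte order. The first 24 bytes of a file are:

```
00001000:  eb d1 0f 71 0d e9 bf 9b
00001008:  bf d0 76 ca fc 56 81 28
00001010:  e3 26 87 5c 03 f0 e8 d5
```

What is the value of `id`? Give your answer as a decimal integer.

2802127929129880182

`id` follows `sample_rate` (2 B), `offset` (8 B), so it starts at offset 2 + 8 = 10 and occupies 8 bytes.
Bytes at offsets 10..17: 76 CA FC 56 81 28 E3 26.
Little-endian: lowest address holds the least-significant byte.
Reassemble most-significant byte first: 26 E3 28 81 56 FC CA 76 → 0x26E3288156FCCA76.
0x26E3288156FCCA76 = 2802127929129880182.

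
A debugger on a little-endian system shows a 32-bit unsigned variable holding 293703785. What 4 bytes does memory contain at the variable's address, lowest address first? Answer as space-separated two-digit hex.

69 90 81 11

293703785 in hexadecimal, padded to 32 bits, is 0x11819069.
Split into bytes (most-significant first): 11 81 90 69.
Little-endian stores the least-significant byte at the lowest address.
So at ascending addresses the bytes are 69 90 81 11.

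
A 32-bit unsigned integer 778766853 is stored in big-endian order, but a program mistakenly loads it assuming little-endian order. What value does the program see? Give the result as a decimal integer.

84568878

778766853 in 32-bit hexadecimal is 0x2E6B0A05.
Stored big-endian, the bytes at ascending addresses are 2E 6B 0A 05.
Read back as little-endian, the first byte is least significant, giving 0x050A6B2E.
0x050A6B2E = 84568878.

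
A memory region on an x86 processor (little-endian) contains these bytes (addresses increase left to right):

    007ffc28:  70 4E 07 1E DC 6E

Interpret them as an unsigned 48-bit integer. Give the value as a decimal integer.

121891675655792

Little-endian stores the least-significant byte at the lowest address.
Reassemble most-significant byte first: 6E DC 1E 07 4E 70 → 0x6EDC1E074E70.
0x6EDC1E074E70 = 121891675655792.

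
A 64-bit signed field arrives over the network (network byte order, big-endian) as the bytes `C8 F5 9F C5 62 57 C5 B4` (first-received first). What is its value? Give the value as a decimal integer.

Big-endian: lowest address holds the most-significant byte.
The bytes are already most-significant first: 0xC8F59FC56257C5B4.
Top bit is set, so as a signed 64-bit value this is 0xC8F59FC56257C5B4 − 2^64 = -3966088226722560588.

-3966088226722560588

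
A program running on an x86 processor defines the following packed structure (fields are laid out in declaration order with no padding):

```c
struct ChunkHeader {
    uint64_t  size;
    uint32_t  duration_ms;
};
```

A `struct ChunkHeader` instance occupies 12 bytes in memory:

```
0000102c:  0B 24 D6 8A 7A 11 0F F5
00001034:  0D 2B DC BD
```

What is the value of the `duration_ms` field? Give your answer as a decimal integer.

`duration_ms` follows `size` (8 bytes), so it starts at byte offset 8 and occupies 4 bytes.
Bytes at offsets 8..11: 0D 2B DC BD.
Little-endian stores the least-significant byte at the lowest address.
Reassemble most-significant byte first: BD DC 2B 0D → 0xBDDC2B0D.
0xBDDC2B0D = 3185322765.

3185322765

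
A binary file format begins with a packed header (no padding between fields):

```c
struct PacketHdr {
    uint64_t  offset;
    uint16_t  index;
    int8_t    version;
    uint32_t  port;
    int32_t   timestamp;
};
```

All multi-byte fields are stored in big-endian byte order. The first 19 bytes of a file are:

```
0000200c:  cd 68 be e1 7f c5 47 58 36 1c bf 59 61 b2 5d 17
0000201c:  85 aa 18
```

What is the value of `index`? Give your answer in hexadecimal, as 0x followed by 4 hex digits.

`index` follows `offset` (8 bytes), so it starts at byte offset 8 and occupies 2 bytes.
Bytes at offsets 8..9: 36 1C.
Big-endian: lowest address holds the most-significant byte.
The bytes are already most-significant first: 0x361C.

0x361C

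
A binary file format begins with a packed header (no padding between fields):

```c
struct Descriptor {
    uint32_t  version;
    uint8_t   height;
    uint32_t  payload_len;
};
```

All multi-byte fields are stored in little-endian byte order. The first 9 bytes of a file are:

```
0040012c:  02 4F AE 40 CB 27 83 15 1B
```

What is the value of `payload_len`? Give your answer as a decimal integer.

454394663

`payload_len` follows `version` (4 B), `height` (1 B), so it starts at offset 4 + 1 = 5 and occupies 4 bytes.
Bytes at offsets 5..8: 27 83 15 1B.
In little-endian order the low byte comes first in memory.
Reassemble most-significant byte first: 1B 15 83 27 → 0x1B158327.
0x1B158327 = 454394663.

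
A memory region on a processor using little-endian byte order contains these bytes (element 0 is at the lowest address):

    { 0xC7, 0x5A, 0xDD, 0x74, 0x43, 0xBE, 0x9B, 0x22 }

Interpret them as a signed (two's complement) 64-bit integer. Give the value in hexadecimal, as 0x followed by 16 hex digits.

In little-endian order the low byte comes first in memory.
Reassemble most-significant byte first: 22 9B BE 43 74 DD 5A C7 → 0x229BBE4374DD5AC7.

0x229BBE4374DD5AC7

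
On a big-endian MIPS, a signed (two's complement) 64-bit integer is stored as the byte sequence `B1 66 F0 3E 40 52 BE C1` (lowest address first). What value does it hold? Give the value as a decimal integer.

In big-endian order the high byte comes first in memory.
The bytes are already most-significant first: 0xB166F03E4052BEC1.
Top bit is set, so as a signed 64-bit value this is 0xB166F03E4052BEC1 − 2^64 = -5663575331214016831.

-5663575331214016831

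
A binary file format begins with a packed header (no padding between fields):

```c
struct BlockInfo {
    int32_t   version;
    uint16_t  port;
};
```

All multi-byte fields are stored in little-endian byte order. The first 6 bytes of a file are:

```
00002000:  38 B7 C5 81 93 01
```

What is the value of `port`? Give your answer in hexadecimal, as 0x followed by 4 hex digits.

`port` follows `version` (4 bytes), so it starts at byte offset 4 and occupies 2 bytes.
Bytes at offsets 4..5: 93 01.
Little-endian stores the least-significant byte at the lowest address.
Reassemble most-significant byte first: 01 93 → 0x0193.

0x0193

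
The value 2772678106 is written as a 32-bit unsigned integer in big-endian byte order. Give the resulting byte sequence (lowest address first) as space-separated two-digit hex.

2772678106 in hexadecimal, padded to 32 bits, is 0xA543B5DA.
Split into bytes (most-significant first): A5 43 B5 DA.
Big-endian: lowest address holds the most-significant byte.
So the memory order matches the most-significant-first order: A5 43 B5 DA.

A5 43 B5 DA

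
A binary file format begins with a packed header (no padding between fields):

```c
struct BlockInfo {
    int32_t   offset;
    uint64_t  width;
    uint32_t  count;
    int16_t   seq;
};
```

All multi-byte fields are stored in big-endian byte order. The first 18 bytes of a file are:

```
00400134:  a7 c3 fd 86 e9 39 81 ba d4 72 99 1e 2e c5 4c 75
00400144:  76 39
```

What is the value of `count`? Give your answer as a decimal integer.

`count` follows `offset` (4 B), `width` (8 B), so it starts at offset 4 + 8 = 12 and occupies 4 bytes.
Bytes at offsets 12..15: 2E C5 4C 75.
Big-endian: lowest address holds the most-significant byte.
The bytes are already most-significant first: 0x2EC54C75.
0x2EC54C75 = 784682101.

784682101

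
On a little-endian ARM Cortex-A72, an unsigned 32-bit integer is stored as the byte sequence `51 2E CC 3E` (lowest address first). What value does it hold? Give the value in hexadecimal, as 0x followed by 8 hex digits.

Little-endian: lowest address holds the least-significant byte.
Reassemble most-significant byte first: 3E CC 2E 51 → 0x3ECC2E51.

0x3ECC2E51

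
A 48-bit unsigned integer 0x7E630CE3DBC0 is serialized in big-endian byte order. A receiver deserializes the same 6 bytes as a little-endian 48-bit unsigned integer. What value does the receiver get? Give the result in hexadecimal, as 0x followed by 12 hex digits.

Stored big-endian, the bytes at ascending addresses are 7E 63 0C E3 DB C0.
Read back as little-endian, the first byte is least significant, giving 0xC0DBE30C637E.

0xC0DBE30C637E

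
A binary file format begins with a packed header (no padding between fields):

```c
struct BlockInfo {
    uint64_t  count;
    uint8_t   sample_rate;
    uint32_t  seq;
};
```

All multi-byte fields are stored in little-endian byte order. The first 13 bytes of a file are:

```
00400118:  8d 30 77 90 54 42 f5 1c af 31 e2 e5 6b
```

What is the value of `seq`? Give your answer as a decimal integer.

`seq` follows `count` (8 B), `sample_rate` (1 B), so it starts at offset 8 + 1 = 9 and occupies 4 bytes.
Bytes at offsets 9..12: 31 E2 E5 6B.
In little-endian order the low byte comes first in memory.
Reassemble most-significant byte first: 6B E5 E2 31 → 0x6BE5E231.
0x6BE5E231 = 1810227761.

1810227761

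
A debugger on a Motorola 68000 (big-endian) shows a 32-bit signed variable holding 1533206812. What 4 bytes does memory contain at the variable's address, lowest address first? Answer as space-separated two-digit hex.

1533206812 in hexadecimal, padded to 32 bits, is 0x5B62E11C.
Split into bytes (most-significant first): 5B 62 E1 1C.
Big-endian: lowest address holds the most-significant byte.
So the memory order matches the most-significant-first order: 5B 62 E1 1C.

5B 62 E1 1C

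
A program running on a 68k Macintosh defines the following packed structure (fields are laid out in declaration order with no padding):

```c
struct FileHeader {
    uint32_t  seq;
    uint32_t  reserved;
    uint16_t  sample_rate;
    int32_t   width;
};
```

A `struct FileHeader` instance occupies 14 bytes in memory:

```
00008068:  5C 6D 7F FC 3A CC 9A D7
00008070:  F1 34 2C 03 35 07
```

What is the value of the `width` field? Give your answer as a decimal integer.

`width` follows `seq` (4 B), `reserved` (4 B), `sample_rate` (2 B), so it starts at offset 4 + 4 + 2 = 10 and occupies 4 bytes.
Bytes at offsets 10..13: 2C 03 35 07.
Big-endian stores the most-significant byte at the lowest address.
The bytes are already most-significant first: 0x2C033507.
0x2C033507 = 738407687.

738407687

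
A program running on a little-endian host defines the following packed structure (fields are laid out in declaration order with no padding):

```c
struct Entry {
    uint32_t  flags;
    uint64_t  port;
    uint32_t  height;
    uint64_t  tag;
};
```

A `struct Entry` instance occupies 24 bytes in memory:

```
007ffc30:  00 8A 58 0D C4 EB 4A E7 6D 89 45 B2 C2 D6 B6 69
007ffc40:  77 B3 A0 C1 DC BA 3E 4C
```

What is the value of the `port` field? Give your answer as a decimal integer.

`port` follows `flags` (4 bytes), so it starts at byte offset 4 and occupies 8 bytes.
Bytes at offsets 4..11: C4 EB 4A E7 6D 89 45 B2.
In little-endian order the low byte comes first in memory.
Reassemble most-significant byte first: B2 45 89 6D E7 4A EB C4 → 0xB245896DE74AEBC4.
0xB245896DE74AEBC4 = 12845824617269095364.

12845824617269095364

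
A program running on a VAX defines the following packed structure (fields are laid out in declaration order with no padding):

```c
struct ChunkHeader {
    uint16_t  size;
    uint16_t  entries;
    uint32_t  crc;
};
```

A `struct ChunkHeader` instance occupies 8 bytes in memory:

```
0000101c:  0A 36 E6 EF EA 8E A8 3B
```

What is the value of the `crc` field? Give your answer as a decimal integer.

1000902378

`crc` follows `size` (2 B), `entries` (2 B), so it starts at offset 2 + 2 = 4 and occupies 4 bytes.
Bytes at offsets 4..7: EA 8E A8 3B.
Little-endian stores the least-significant byte at the lowest address.
Reassemble most-significant byte first: 3B A8 8E EA → 0x3BA88EEA.
0x3BA88EEA = 1000902378.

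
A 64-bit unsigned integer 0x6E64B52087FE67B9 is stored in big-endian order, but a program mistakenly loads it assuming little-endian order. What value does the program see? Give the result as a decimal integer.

13359926675940664430

Stored big-endian, the bytes at ascending addresses are 6E 64 B5 20 87 FE 67 B9.
Read back as little-endian, the first byte is least significant, giving 0xB967FE8720B5646E.
0xB967FE8720B5646E = 13359926675940664430.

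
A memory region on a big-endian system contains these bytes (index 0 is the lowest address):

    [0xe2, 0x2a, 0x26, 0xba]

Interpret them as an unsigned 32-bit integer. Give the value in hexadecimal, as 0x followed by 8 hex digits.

Big-endian stores the most-significant byte at the lowest address.
The bytes are already most-significant first: 0xE22A26BA.

0xE22A26BA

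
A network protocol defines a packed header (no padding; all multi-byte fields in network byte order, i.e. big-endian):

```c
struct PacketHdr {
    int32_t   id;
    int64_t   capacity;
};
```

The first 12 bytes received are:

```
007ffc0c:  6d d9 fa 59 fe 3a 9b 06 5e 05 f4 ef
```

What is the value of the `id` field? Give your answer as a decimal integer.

1843001945

`id` is the first field, at byte offset 0, occupying 4 bytes.
Bytes at offsets 0..3: 6D D9 FA 59.
Big-endian stores the most-significant byte at the lowest address.
The bytes are already most-significant first: 0x6DD9FA59.
0x6DD9FA59 = 1843001945.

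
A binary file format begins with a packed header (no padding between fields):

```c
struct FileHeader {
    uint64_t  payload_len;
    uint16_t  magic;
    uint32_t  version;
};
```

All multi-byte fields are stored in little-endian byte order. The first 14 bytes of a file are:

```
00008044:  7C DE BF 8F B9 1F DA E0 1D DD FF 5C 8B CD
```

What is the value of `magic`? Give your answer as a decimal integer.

56605

`magic` follows `payload_len` (8 bytes), so it starts at byte offset 8 and occupies 2 bytes.
Bytes at offsets 8..9: 1D DD.
Little-endian: lowest address holds the least-significant byte.
Reassemble most-significant byte first: DD 1D → 0xDD1D.
0xDD1D = 56605.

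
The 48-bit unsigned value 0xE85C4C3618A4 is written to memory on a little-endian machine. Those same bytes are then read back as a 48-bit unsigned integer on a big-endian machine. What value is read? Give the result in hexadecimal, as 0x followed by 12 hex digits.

Stored little-endian, the bytes at ascending addresses are A4 18 36 4C 5C E8.
Read back as big-endian, the last byte is least significant, giving 0xA418364C5CE8.

0xA418364C5CE8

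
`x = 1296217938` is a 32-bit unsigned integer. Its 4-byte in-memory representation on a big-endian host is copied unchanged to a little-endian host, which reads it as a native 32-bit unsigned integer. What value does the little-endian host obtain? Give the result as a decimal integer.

1296217938 in 32-bit hexadecimal is 0x4D42B752.
Stored big-endian, the bytes at ascending addresses are 4D 42 B7 52.
Read back as little-endian, the first byte is least significant, giving 0x52B7424D.
0x52B7424D = 1387741773.

1387741773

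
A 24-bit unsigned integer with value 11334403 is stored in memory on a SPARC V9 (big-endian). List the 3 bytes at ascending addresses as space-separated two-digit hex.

11334403 in hexadecimal, padded to 24 bits, is 0xACF303.
Split into bytes (most-significant first): AC F3 03.
Big-endian: lowest address holds the most-significant byte.
So the memory order matches the most-significant-first order: AC F3 03.

AC F3 03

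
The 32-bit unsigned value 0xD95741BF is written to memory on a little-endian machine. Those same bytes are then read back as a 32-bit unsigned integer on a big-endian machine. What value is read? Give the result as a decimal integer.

3208730585

Stored little-endian, the bytes at ascending addresses are BF 41 57 D9.
Read back as big-endian, the last byte is least significant, giving 0xBF4157D9.
0xBF4157D9 = 3208730585.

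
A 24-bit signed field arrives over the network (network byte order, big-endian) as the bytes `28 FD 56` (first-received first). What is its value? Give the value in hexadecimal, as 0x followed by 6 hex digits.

0x28FD56

Big-endian: lowest address holds the most-significant byte.
The bytes are already most-significant first: 0x28FD56.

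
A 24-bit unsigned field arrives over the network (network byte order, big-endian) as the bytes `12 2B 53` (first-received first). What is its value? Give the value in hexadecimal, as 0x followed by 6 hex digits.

Big-endian: lowest address holds the most-significant byte.
The bytes are already most-significant first: 0x122B53.

0x122B53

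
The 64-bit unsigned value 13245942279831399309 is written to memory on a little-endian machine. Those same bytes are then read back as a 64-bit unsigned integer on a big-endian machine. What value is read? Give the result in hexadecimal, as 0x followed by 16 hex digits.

13245942279831399309 in 64-bit hexadecimal is 0xB7D30A52D0ADAB8D.
Stored little-endian, the bytes at ascending addresses are 8D AB AD D0 52 0A D3 B7.
Read back as big-endian, the last byte is least significant, giving 0x8DABADD0520AD3B7.

0x8DABADD0520AD3B7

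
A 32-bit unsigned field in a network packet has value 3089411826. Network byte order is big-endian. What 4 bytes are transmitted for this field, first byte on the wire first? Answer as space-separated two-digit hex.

3089411826 in hexadecimal, padded to 32 bits, is 0xB824AEF2.
Split into bytes (most-significant first): B8 24 AE F2.
Big-endian stores the most-significant byte at the lowest address.
So the memory order matches the most-significant-first order: B8 24 AE F2.

B8 24 AE F2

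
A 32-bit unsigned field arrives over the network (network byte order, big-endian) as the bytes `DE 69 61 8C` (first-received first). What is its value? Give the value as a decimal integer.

3731448204

In big-endian order the high byte comes first in memory.
The bytes are already most-significant first: 0xDE69618C.
0xDE69618C = 3731448204.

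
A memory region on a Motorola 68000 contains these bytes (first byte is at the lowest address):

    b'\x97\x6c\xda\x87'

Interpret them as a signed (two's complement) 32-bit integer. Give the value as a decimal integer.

In big-endian order the high byte comes first in memory.
The bytes are already most-significant first: 0x976CDA87.
Top bit is set, so as a signed 32-bit value this is 0x976CDA87 − 2^32 = -1754473849.

-1754473849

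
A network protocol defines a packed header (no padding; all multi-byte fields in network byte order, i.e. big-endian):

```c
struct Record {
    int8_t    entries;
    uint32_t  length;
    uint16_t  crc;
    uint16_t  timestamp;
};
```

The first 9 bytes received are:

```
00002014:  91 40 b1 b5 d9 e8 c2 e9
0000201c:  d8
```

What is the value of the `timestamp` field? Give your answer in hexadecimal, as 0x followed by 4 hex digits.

`timestamp` follows `entries` (1 B), `length` (4 B), `crc` (2 B), so it starts at offset 1 + 4 + 2 = 7 and occupies 2 bytes.
Bytes at offsets 7..8: E9 D8.
In big-endian order the high byte comes first in memory.
The bytes are already most-significant first: 0xE9D8.

0xE9D8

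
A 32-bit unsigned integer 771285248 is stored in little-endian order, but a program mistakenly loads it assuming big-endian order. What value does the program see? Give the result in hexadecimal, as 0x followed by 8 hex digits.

0x00E1F82D

771285248 in 32-bit hexadecimal is 0x2DF8E100.
Stored little-endian, the bytes at ascending addresses are 00 E1 F8 2D.
Read back as big-endian, the last byte is least significant, giving 0x00E1F82D.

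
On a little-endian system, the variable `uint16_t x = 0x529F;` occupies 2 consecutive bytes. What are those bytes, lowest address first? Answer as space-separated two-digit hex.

9F 52

Split into bytes (most-significant first): 52 9F.
Little-endian: lowest address holds the least-significant byte.
So at ascending addresses the bytes are 9F 52.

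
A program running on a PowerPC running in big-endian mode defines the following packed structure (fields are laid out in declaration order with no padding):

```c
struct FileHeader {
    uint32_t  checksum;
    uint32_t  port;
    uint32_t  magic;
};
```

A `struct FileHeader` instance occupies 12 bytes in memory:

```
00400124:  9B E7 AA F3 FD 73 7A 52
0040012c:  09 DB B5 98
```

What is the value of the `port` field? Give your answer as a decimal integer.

`port` follows `checksum` (4 bytes), so it starts at byte offset 4 and occupies 4 bytes.
Bytes at offsets 4..7: FD 73 7A 52.
Big-endian: lowest address holds the most-significant byte.
The bytes are already most-significant first: 0xFD737A52.
0xFD737A52 = 4252203602.

4252203602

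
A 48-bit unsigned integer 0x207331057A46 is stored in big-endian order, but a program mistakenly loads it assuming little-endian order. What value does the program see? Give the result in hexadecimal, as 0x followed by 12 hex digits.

0x467A05317320

Stored big-endian, the bytes at ascending addresses are 20 73 31 05 7A 46.
Read back as little-endian, the first byte is least significant, giving 0x467A05317320.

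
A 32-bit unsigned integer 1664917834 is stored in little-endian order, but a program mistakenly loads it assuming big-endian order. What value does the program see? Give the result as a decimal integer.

1252080739

1664917834 in 32-bit hexadecimal is 0x633CA14A.
Stored little-endian, the bytes at ascending addresses are 4A A1 3C 63.
Read back as big-endian, the last byte is least significant, giving 0x4AA13C63.
0x4AA13C63 = 1252080739.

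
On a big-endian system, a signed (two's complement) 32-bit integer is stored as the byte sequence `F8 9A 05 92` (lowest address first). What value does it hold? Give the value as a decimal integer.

-124123758

In big-endian order the high byte comes first in memory.
The bytes are already most-significant first: 0xF89A0592.
Top bit is set, so as a signed 32-bit value this is 0xF89A0592 − 2^32 = -124123758.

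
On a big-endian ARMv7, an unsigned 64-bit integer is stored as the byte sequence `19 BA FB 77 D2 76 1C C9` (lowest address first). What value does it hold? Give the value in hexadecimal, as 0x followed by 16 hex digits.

In big-endian order the high byte comes first in memory.
The bytes are already most-significant first: 0x19BAFB77D2761CC9.

0x19BAFB77D2761CC9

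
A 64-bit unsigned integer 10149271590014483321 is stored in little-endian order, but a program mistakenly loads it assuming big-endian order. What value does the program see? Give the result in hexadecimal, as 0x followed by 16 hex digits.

10149271590014483321 in 64-bit hexadecimal is 0x8CD974BCEBC6FB79.
Stored little-endian, the bytes at ascending addresses are 79 FB C6 EB BC 74 D9 8C.
Read back as big-endian, the last byte is least significant, giving 0x79FBC6EBBC74D98C.

0x79FBC6EBBC74D98C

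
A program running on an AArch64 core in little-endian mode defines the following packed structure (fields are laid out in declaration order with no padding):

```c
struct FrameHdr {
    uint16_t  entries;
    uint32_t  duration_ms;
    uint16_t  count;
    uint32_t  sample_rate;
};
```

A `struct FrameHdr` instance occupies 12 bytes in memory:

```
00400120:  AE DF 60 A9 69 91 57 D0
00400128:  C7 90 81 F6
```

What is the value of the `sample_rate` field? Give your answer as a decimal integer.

4135686343

`sample_rate` follows `entries` (2 B), `duration_ms` (4 B), `count` (2 B), so it starts at offset 2 + 4 + 2 = 8 and occupies 4 bytes.
Bytes at offsets 8..11: C7 90 81 F6.
Little-endian stores the least-significant byte at the lowest address.
Reassemble most-significant byte first: F6 81 90 C7 → 0xF68190C7.
0xF68190C7 = 4135686343.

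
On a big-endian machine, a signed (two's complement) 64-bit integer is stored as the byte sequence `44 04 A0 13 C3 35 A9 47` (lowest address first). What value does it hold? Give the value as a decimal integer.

4901218301225838919

Big-endian: lowest address holds the most-significant byte.
The bytes are already most-significant first: 0x4404A013C335A947.
0x4404A013C335A947 = 4901218301225838919.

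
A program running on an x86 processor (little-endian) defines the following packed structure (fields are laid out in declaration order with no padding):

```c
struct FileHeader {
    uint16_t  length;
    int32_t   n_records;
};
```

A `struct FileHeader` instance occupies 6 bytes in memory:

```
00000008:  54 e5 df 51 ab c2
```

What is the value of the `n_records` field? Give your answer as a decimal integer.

-1028959777

`n_records` follows `length` (2 bytes), so it starts at byte offset 2 and occupies 4 bytes.
Bytes at offsets 2..5: DF 51 AB C2.
Little-endian: lowest address holds the least-significant byte.
Reassemble most-significant byte first: C2 AB 51 DF → 0xC2AB51DF.
Top bit is set, so as a signed 32-bit value this is 0xC2AB51DF − 2^32 = -1028959777.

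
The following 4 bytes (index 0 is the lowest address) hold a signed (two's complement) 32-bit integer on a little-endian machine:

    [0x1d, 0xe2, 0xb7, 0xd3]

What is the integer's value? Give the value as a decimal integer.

-742923747

Little-endian: lowest address holds the least-significant byte.
Reassemble most-significant byte first: D3 B7 E2 1D → 0xD3B7E21D.
Top bit is set, so as a signed 32-bit value this is 0xD3B7E21D − 2^32 = -742923747.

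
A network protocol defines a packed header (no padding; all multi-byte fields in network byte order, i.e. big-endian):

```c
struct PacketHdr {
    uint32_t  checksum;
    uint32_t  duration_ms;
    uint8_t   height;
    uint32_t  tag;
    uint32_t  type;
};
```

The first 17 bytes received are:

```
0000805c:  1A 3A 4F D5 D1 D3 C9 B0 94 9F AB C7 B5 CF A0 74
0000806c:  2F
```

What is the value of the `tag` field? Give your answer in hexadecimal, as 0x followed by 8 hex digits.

`tag` follows `checksum` (4 B), `duration_ms` (4 B), `height` (1 B), so it starts at offset 4 + 4 + 1 = 9 and occupies 4 bytes.
Bytes at offsets 9..12: 9F AB C7 B5.
Big-endian stores the most-significant byte at the lowest address.
The bytes are already most-significant first: 0x9FABC7B5.

0x9FABC7B5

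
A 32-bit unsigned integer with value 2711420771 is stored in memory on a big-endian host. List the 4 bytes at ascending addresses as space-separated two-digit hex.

A1 9C FF 63

2711420771 in hexadecimal, padded to 32 bits, is 0xA19CFF63.
Split into bytes (most-significant first): A1 9C FF 63.
Big-endian stores the most-significant byte at the lowest address.
So the memory order matches the most-significant-first order: A1 9C FF 63.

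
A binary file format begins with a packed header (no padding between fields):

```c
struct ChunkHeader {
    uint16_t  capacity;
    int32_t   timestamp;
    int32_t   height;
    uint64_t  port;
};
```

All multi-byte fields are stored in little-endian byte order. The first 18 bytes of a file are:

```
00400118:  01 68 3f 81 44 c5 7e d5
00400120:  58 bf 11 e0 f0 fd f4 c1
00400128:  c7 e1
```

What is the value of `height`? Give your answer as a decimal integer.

`height` follows `capacity` (2 B), `timestamp` (4 B), so it starts at offset 2 + 4 = 6 and occupies 4 bytes.
Bytes at offsets 6..9: 7E D5 58 BF.
In little-endian order the low byte comes first in memory.
Reassemble most-significant byte first: BF 58 D5 7E → 0xBF58D57E.
Top bit is set, so as a signed 32-bit value this is 0xBF58D57E − 2^32 = -1084697218.

-1084697218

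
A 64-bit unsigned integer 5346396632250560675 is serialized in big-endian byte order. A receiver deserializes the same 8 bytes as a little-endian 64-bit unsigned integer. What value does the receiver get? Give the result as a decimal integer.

5346396632250560675 in 64-bit hexadecimal is 0x4A3237691DA3B0A3.
Stored big-endian, the bytes at ascending addresses are 4A 32 37 69 1D A3 B0 A3.
Read back as little-endian, the first byte is least significant, giving 0xA3B0A31D6937324A.
0xA3B0A31D6937324A = 11795106770797933130.

11795106770797933130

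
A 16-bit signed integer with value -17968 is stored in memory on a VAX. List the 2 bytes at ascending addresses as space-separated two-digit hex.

Two's complement of -17968 in 16 bits: 17968 = 0x4630; invert → 0xB9CF; add 1 → 0xB9D0.
Split into bytes (most-significant first): B9 D0.
In little-endian order the low byte comes first in memory.
So at ascending addresses the bytes are D0 B9.

D0 B9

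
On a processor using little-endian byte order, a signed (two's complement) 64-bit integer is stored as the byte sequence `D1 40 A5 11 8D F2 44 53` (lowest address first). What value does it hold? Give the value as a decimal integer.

6000187291264696529

Little-endian: lowest address holds the least-significant byte.
Reassemble most-significant byte first: 53 44 F2 8D 11 A5 40 D1 → 0x5344F28D11A540D1.
0x5344F28D11A540D1 = 6000187291264696529.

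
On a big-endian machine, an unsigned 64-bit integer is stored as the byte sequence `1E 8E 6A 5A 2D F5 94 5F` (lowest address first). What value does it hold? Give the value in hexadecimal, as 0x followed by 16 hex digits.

In big-endian order the high byte comes first in memory.
The bytes are already most-significant first: 0x1E8E6A5A2DF5945F.

0x1E8E6A5A2DF5945F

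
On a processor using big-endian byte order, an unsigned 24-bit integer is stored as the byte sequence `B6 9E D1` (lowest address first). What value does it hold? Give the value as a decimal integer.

Big-endian stores the most-significant byte at the lowest address.
The bytes are already most-significant first: 0xB69ED1.
0xB69ED1 = 11968209.

11968209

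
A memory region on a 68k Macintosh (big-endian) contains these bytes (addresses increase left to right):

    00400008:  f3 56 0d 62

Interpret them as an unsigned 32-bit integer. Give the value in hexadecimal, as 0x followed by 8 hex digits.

Big-endian stores the most-significant byte at the lowest address.
The bytes are already most-significant first: 0xF3560D62.

0xF3560D62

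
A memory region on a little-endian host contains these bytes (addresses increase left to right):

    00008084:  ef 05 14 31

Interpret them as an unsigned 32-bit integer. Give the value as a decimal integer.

In little-endian order the low byte comes first in memory.
Reassemble most-significant byte first: 31 14 05 EF → 0x311405EF.
0x311405EF = 823395823.

823395823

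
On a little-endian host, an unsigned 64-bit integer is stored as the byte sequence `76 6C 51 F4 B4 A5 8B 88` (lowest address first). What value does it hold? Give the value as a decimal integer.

In little-endian order the low byte comes first in memory.
Reassemble most-significant byte first: 88 8B A5 B4 F4 51 6C 76 → 0x888BA5B4F4516C76.
0x888BA5B4F4516C76 = 9839140007532653686.

9839140007532653686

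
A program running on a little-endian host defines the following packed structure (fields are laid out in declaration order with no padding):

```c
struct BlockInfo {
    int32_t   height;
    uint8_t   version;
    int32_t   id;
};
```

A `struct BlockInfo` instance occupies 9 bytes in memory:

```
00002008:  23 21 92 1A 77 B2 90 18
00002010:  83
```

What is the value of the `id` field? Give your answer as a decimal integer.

-2095542094

`id` follows `height` (4 B), `version` (1 B), so it starts at offset 4 + 1 = 5 and occupies 4 bytes.
Bytes at offsets 5..8: B2 90 18 83.
In little-endian order the low byte comes first in memory.
Reassemble most-significant byte first: 83 18 90 B2 → 0x831890B2.
Top bit is set, so as a signed 32-bit value this is 0x831890B2 − 2^32 = -2095542094.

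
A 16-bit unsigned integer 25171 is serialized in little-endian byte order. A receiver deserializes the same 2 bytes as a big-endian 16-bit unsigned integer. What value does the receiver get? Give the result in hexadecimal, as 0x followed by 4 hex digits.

25171 in 16-bit hexadecimal is 0x6253.
Stored little-endian, the bytes at ascending addresses are 53 62.
Read back as big-endian, the last byte is least significant, giving 0x5362.

0x5362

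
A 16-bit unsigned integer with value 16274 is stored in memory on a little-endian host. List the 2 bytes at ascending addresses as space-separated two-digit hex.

92 3F

16274 in hexadecimal, padded to 16 bits, is 0x3F92.
Split into bytes (most-significant first): 3F 92.
In little-endian order the low byte comes first in memory.
So at ascending addresses the bytes are 92 3F.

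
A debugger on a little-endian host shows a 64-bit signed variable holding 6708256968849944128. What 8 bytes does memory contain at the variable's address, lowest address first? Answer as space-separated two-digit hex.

40 EE 56 DA 2B 84 18 5D

6708256968849944128 in hexadecimal, padded to 64 bits, is 0x5D18842BDA56EE40.
Split into bytes (most-significant first): 5D 18 84 2B DA 56 EE 40.
In little-endian order the low byte comes first in memory.
So at ascending addresses the bytes are 40 EE 56 DA 2B 84 18 5D.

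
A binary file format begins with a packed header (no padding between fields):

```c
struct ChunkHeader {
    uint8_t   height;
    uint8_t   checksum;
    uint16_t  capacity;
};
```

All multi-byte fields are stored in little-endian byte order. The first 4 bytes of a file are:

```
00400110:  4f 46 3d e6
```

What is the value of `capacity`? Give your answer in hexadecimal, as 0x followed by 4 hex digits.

0xE63D

`capacity` follows `height` (1 B), `checksum` (1 B), so it starts at offset 1 + 1 = 2 and occupies 2 bytes.
Bytes at offsets 2..3: 3D E6.
Little-endian: lowest address holds the least-significant byte.
Reassemble most-significant byte first: E6 3D → 0xE63D.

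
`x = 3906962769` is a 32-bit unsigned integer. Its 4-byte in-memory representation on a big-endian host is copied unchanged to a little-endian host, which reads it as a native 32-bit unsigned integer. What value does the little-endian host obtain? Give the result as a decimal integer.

1367728104

3906962769 in 32-bit hexadecimal is 0xE8DF8551.
Stored big-endian, the bytes at ascending addresses are E8 DF 85 51.
Read back as little-endian, the first byte is least significant, giving 0x5185DFE8.
0x5185DFE8 = 1367728104.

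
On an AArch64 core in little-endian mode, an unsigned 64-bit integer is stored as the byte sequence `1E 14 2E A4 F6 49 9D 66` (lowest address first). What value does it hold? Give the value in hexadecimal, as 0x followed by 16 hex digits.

Little-endian: lowest address holds the least-significant byte.
Reassemble most-significant byte first: 66 9D 49 F6 A4 2E 14 1E → 0x669D49F6A42E141E.

0x669D49F6A42E141E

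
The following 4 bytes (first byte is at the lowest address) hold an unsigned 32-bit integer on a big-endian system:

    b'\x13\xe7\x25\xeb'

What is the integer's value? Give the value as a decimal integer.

333915627

Big-endian: lowest address holds the most-significant byte.
The bytes are already most-significant first: 0x13E725EB.
0x13E725EB = 333915627.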